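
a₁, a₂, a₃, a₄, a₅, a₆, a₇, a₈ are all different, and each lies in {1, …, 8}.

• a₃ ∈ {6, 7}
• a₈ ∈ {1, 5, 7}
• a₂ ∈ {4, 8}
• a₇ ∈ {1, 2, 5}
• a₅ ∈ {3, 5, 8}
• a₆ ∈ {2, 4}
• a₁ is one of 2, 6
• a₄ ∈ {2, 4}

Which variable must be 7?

a₃

The 8 variables together cover exactly {1, 2, 3, 4, 5, 6, 7, 8} — 8 values for 8 variables — and 3 appears only in a₅'s list, so a₅ = 3.
Among the 7 still-open variables, 8 fits only a₂ (and all 7 values in {1, 2, 4, 5, 6, 7, 8} must be used), so a₂ = 8.
The 2 variables a₄ and a₆ are confined to {2, 4}, which locks those values in; drop them from a₁, a₇.
That leaves a₁ = 6. Remove 6 from a₃.
So 7 goes to a₃.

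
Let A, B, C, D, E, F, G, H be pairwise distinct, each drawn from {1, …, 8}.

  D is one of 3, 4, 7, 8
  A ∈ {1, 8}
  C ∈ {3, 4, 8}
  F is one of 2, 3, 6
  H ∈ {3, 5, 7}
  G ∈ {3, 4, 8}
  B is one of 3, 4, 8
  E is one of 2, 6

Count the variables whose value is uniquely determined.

The 8 variables draw from only 8 values {1, 2, 3, 4, 5, 6, 7, 8}, so each is used; only A can be 1, hence A = 1.
Among the 7 still-open variables, 5 fits only H (and all 7 values in {2, 3, 4, 5, 6, 7, 8} must be used), so H = 5.
The 6 still-open variables together cover exactly {2, 3, 4, 6, 7, 8} — 6 values for 6 variables — and 7 appears only in D's list, so D = 7.
B, C, G between them cover only {3, 4, 8} — a naked triple. Remove those values from F.
Determined: A=1, D=7, H=5. The other variables each still have more than one consistent value. That makes 3.

3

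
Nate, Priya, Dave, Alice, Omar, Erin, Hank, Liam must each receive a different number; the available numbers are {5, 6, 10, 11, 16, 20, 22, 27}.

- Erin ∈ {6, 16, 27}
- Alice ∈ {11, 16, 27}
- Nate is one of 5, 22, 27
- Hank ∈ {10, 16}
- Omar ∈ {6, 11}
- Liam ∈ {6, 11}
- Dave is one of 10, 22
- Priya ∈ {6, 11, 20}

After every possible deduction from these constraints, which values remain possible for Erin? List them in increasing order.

Among the 8 variables, 5 fits only Nate (and all 8 values in {5, 6, 10, 11, 16, 20, 22, 27} must be used), so Nate = 5.
The 7 still-open variables together cover exactly {6, 10, 11, 16, 20, 22, 27} — 7 values for 7 variables — and 20 appears only in Priya's list, so Priya = 20.
The 6 still-open variables draw from only 6 values {6, 10, 11, 16, 22, 27}, so each is used; only Dave can be 22, hence Dave = 22.
Among the 5 still-open variables, 10 fits only Hank (and all 5 values in {6, 10, 11, 16, 27} must be used), so Hank = 10.
Omar and Liam between them cover only {6, 11} — a naked pair. Remove those values from Alice, Erin.
No further eliminations apply; Erin can still be any of 16, 27.

16, 27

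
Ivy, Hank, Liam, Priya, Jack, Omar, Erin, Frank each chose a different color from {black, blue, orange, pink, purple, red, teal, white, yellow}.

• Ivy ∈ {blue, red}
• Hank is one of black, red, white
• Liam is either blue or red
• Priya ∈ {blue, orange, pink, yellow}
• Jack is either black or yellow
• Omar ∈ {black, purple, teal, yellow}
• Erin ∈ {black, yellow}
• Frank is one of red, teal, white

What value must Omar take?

Ivy and Liam share exactly the 2 values {blue, red}; by pigeonhole those values go to them, so strike blue, red from Hank, Priya, Frank.
Jack and Erin between them cover only {black, yellow} — a naked pair. Remove those values from Hank, Priya, Omar.
Hank's domain is down to {white}, so Hank = white. Strike white from Frank.
Frank has just one choice, so Frank = teal. Strike teal from Omar.
So Omar = purple.

purple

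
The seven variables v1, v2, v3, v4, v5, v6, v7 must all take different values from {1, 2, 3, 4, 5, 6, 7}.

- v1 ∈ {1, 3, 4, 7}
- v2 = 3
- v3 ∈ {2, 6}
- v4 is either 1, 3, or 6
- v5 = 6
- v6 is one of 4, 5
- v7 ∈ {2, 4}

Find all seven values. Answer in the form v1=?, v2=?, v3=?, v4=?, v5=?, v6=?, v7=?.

v2 has just one choice, so v2 = 3. Strike 3 from v1, v4.
v5's domain is down to {6}, so v5 = 6. Remove 6 from v3, v4.
That leaves v3 = 2. Remove 2 from v7.
v4 has just one choice, so v4 = 1. Remove 1 from v1.
That leaves v7 = 4. Remove 4 from v1, v6.
v1's domain is down to {7}, so v1 = 7.
v6's domain is down to {5}, so v6 = 5.

v1=7, v2=3, v3=2, v4=1, v5=6, v6=5, v7=4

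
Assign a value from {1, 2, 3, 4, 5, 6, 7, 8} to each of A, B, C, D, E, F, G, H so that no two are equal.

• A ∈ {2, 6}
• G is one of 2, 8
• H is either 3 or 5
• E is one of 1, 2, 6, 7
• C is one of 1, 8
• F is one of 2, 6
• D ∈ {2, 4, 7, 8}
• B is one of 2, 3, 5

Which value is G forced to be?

8

Among the 8 variables, 4 fits only D (and all 8 values in {1, 2, 3, 4, 5, 6, 7, 8} must be used), so D = 4.
Among the 7 still-open variables, 7 fits only E (and all 7 values in {1, 2, 3, 5, 6, 7, 8} must be used), so E = 7.
The 6 still-open variables together cover exactly {1, 2, 3, 5, 6, 8} — 6 values for 6 variables — and 1 appears only in C's list, so C = 1.
Among the 5 still-open variables, 8 fits only G (and all 5 values in {2, 3, 5, 6, 8} must be used), so G = 8.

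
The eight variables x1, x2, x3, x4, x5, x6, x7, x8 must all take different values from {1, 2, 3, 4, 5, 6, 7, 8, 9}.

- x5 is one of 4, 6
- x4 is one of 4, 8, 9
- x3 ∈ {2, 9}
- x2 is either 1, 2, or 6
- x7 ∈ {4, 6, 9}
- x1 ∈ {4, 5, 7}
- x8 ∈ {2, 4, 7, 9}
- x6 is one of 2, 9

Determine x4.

8

The 8 variables draw from only 8 values {1, 2, 4, 5, 6, 7, 8, 9}, so each is used; only x2 can be 1, hence x2 = 1.
The 7 still-open variables together cover exactly {2, 4, 5, 6, 7, 8, 9} — 7 values for 7 variables — and 5 appears only in x1's list, so x1 = 5.
The 6 still-open variables together cover exactly {2, 4, 6, 7, 8, 9} — 6 values for 6 variables — and 7 appears only in x8's list, so x8 = 7.
Among the 5 still-open variables, 8 fits only x4 (and all 5 values in {2, 4, 6, 8, 9} must be used), so x4 = 8.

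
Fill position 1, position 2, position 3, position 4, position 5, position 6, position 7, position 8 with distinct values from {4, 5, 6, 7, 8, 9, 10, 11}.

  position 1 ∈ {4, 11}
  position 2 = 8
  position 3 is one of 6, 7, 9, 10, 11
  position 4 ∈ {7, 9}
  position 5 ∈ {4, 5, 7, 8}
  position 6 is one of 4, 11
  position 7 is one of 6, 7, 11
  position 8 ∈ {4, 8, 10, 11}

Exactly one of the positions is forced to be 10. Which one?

position 8

position 2 must be 8 (only option left). Strike 8 from position 5, position 8.
The 7 still-open variables together cover exactly {4, 5, 6, 7, 9, 10, 11} — 7 values for 7 variables — and 5 appears only in position 5's list, so position 5 = 5.
position 1 and position 6 between them cover only {4, 11} — a naked pair. Remove those values from position 3, position 7, position 8.
So 10 goes to position 8.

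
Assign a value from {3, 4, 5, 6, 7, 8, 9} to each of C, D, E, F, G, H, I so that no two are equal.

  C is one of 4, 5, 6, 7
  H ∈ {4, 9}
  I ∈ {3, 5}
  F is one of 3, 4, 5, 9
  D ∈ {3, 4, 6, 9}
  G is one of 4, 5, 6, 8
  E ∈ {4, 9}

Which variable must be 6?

D

The 7 variables together cover exactly {3, 4, 5, 6, 7, 8, 9} — 7 values for 7 variables — and 7 appears only in C's list, so C = 7.
Among the 6 still-open variables, 8 fits only G (and all 6 values in {3, 4, 5, 6, 8, 9} must be used), so G = 8.
The 5 still-open variables draw from only 5 values {3, 4, 5, 6, 9}, so each is used; only D can be 6, hence D = 6.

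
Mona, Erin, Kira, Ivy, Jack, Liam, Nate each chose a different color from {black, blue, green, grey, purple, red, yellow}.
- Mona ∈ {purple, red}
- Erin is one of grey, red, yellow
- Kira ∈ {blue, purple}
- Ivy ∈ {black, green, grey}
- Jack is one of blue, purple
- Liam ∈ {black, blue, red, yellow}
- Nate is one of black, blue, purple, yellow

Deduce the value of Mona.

The 7 variables together cover exactly {black, blue, green, grey, purple, red, yellow} — 7 values for 7 variables — and green appears only in Ivy's list, so Ivy = green.
The 6 still-open variables together cover exactly {black, blue, grey, purple, red, yellow} — 6 values for 6 variables — and grey appears only in Erin's list, so Erin = grey.
The 2 variables Kira and Jack are confined to {blue, purple}, which locks those values in; drop them from Mona, Liam, Nate.
So Mona = red.

red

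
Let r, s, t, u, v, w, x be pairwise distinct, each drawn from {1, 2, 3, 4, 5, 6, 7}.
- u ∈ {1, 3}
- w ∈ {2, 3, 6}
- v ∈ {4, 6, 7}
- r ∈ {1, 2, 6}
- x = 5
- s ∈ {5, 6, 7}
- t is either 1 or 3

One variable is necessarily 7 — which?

s

x must be 5 (only option left). Strike 5 from s.
The 6 still-open variables draw from only 6 values {1, 2, 3, 4, 6, 7}, so each is used; only v can be 4, hence v = 4.
The 5 still-open variables draw from only 5 values {1, 2, 3, 6, 7}, so each is used; only s can be 7, hence s = 7.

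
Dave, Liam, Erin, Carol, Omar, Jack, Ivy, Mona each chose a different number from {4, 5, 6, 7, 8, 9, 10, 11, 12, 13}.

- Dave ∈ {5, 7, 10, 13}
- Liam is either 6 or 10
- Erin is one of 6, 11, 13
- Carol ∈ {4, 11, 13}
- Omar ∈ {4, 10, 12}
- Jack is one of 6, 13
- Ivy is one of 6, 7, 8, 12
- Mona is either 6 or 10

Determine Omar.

12

Liam and Mona share exactly the 2 values {6, 10}; by pigeonhole those values go to them, so strike 6, 10 from Dave, Erin, Omar, Jack, Ivy.
Jack must be 13 (only option left). Eliminate 13 elsewhere: Dave, Erin, Carol.
Erin's domain is down to {11}, so Erin = 11. Strike 11 from Carol.
That leaves Carol = 4. Remove 4 from Omar.
So Omar = 12.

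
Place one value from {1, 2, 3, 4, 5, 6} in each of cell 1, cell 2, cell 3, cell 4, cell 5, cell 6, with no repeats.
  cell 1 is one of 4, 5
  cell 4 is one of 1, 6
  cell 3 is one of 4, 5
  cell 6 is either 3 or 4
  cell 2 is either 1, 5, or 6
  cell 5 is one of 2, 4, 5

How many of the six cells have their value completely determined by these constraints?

The 6 variables together cover exactly {1, 2, 3, 4, 5, 6} — 6 values for 6 variables — and 2 appears only in cell 5's list, so cell 5 = 2.
The 5 still-open variables draw from only 5 values {1, 3, 4, 5, 6}, so each is used; only cell 6 can be 3, hence cell 6 = 3.
cell 1 and cell 3 share exactly the 2 values {4, 5}; by pigeonhole those values go to them, so strike 4, 5 from cell 2.
Determined: cell 5=2, cell 6=3. The other cells each still have more than one consistent value. That makes 2.

2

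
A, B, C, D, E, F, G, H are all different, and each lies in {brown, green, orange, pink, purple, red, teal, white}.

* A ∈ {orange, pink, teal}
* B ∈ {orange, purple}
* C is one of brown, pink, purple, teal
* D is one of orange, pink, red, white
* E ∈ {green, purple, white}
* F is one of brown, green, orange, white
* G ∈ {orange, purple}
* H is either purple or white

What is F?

brown

The 8 variables draw from only 8 values {brown, green, orange, pink, purple, red, teal, white}, so each is used; only D can be red, hence D = red.
B and G between them cover only {orange, purple} — a naked pair. Remove those values from A, C, E, F, H.
H's domain is down to {white}, so H = white. So E, F can't be white.
E must be green (only option left). So F can't be green.
So F = brown.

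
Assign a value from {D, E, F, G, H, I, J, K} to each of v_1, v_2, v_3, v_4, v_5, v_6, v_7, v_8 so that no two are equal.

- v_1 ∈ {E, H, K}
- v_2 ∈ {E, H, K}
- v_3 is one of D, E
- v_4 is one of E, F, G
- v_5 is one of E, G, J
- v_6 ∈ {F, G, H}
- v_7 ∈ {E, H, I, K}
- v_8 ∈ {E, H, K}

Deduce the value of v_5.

J

The 8 variables together cover exactly {D, E, F, G, H, I, J, K} — 8 values for 8 variables — and D appears only in v_3's list, so v_3 = D.
The 7 still-open variables together cover exactly {E, F, G, H, I, J, K} — 7 values for 7 variables — and I appears only in v_7's list, so v_7 = I.
The 6 still-open variables draw from only 6 values {E, F, G, H, J, K}, so each is used; only v_5 can be J, hence v_5 = J.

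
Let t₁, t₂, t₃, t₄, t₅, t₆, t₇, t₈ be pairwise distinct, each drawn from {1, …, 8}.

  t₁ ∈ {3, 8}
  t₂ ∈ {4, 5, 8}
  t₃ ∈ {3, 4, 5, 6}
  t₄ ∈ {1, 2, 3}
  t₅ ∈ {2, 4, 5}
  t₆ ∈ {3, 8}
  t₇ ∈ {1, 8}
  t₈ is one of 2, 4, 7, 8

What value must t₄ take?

The 8 variables together cover exactly {1, 2, 3, 4, 5, 6, 7, 8} — 8 values for 8 variables — and 6 appears only in t₃'s list, so t₃ = 6.
The 7 still-open variables draw from only 7 values {1, 2, 3, 4, 5, 7, 8}, so each is used; only t₈ can be 7, hence t₈ = 7.
The 2 variables t₁ and t₆ are confined to {3, 8}, which locks those values in; drop them from t₂, t₄, t₇.
t₇ has just one choice, so t₇ = 1. Remove 1 from t₄.
So t₄ = 2.

2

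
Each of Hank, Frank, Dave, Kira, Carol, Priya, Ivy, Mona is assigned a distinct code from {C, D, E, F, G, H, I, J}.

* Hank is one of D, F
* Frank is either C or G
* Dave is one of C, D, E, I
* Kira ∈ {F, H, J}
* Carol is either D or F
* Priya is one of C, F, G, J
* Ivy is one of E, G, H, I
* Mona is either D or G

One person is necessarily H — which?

The 2 variables Hank and Carol are confined to {D, F}, which locks those values in; drop them from Dave, Kira, Priya, Mona.
Mona's domain is down to {G}, so Mona = G. Remove G from Frank, Priya, Ivy.
Frank must be C (only option left). Eliminate C elsewhere: Dave, Priya.
Priya's domain is down to {J}, so Priya = J. Strike J from Kira.
So H goes to Kira.

Kira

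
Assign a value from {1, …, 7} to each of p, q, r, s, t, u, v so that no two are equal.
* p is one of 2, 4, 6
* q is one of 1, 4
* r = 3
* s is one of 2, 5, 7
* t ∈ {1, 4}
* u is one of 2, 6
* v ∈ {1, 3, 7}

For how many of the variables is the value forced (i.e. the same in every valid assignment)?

r must be 3 (only option left). Eliminate 3 elsewhere: v.
Among the 6 still-open variables, 5 fits only s (and all 6 values in {1, 2, 4, 5, 6, 7} must be used), so s = 5.
The 5 still-open variables together cover exactly {1, 2, 4, 6, 7} — 5 values for 5 variables — and 7 appears only in v's list, so v = 7.
q and t between them cover only {1, 4} — a naked pair. Remove those values from p.
Determined: r=3, s=5, v=7. The other variables each still have more than one consistent value. That makes 3.

3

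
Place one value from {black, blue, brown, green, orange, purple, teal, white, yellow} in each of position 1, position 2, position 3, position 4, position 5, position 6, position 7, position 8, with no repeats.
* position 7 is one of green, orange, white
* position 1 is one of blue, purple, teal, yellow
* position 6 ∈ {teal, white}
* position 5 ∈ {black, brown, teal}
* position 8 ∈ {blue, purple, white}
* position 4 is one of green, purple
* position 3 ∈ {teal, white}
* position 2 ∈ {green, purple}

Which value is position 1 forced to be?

The 2 variables position 2 and position 4 are confined to {green, purple}, which locks those values in; drop them from position 1, position 7, position 8.
The 2 variables position 3 and position 6 are confined to {teal, white}, which locks those values in; drop them from position 1, position 5, position 7, position 8.
That leaves position 7 = orange.
position 8's domain is down to {blue}, so position 8 = blue. Remove blue from position 1.
So position 1 = yellow.

yellow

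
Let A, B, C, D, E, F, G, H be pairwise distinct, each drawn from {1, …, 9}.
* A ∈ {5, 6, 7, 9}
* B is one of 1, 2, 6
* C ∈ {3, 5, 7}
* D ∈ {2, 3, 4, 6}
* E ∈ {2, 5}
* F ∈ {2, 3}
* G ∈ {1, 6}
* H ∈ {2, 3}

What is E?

5

The 8 variables draw from only 8 values {1, 2, 3, 4, 5, 6, 7, 9}, so each is used; only D can be 4, hence D = 4.
The 7 still-open variables together cover exactly {1, 2, 3, 5, 6, 7, 9} — 7 values for 7 variables — and 9 appears only in A's list, so A = 9.
The 6 still-open variables draw from only 6 values {1, 2, 3, 5, 6, 7}, so each is used; only C can be 7, hence C = 7.
Among the 5 still-open variables, 5 fits only E (and all 5 values in {1, 2, 3, 5, 6} must be used), so E = 5.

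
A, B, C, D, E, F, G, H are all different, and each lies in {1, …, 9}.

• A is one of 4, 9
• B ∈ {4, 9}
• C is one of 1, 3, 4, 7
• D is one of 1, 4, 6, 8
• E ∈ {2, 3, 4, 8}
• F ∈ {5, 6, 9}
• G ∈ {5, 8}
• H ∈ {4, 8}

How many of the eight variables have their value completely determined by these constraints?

4

A and B between them cover only {4, 9} — a naked pair. Remove those values from C, D, E, F, H.
That leaves H = 8. Remove 8 from D, E, G.
G must be 5 (only option left). So F can't be 5.
That leaves F = 6. Strike 6 from D.
That leaves D = 1. Strike 1 from C.
Determined: D=1, F=6, G=5, H=8. The other variables each still have more than one consistent value. That makes 4.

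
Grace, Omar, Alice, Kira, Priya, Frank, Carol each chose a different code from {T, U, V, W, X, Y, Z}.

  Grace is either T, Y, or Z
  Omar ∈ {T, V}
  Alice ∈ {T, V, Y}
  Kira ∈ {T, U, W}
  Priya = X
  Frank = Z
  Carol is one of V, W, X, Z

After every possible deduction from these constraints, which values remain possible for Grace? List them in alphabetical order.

Priya's domain is down to {X}, so Priya = X. Strike X from Carol.
Frank's domain is down to {Z}, so Frank = Z. Remove Z from Grace, Carol.
The 5 still-open variables draw from only 5 values {T, U, V, W, Y}, so each is used; only Kira can be U, hence Kira = U.
Among the 4 still-open variables, W fits only Carol (and all 4 values in {T, V, W, Y} must be used), so Carol = W.
No further eliminations apply; Grace can still be any of T, Y.

T, Y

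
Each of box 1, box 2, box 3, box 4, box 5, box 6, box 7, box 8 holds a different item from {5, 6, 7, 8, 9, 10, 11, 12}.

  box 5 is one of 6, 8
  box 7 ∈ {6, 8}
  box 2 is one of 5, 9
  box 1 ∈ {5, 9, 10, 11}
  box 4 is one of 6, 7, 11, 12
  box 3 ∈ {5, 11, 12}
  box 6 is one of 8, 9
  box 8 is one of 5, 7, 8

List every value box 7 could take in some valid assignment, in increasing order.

Among the 8 variables, 10 fits only box 1 (and all 8 values in {5, 6, 7, 8, 9, 10, 11, 12} must be used), so box 1 = 10.
box 5 and box 7 between them cover only {6, 8} — a naked pair. Remove those values from box 4, box 6, box 8.
box 6 must be 9 (only option left). Eliminate 9 elsewhere: box 2.
box 2 must be 5 (only option left). So box 3, box 8 can't be 5.
That leaves box 8 = 7. Remove 7 from box 4.
No further eliminations apply; box 7 can still be any of 6, 8.

6, 8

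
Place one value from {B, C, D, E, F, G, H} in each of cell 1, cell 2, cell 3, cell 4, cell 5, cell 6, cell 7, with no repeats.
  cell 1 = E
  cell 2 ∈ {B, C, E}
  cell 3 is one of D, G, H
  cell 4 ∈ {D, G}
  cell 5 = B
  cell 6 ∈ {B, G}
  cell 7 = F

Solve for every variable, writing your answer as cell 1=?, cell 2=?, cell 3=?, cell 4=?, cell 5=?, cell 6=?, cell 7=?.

cell 1 must be E (only option left). Strike E from cell 2.
cell 5 must be B (only option left). Strike B from cell 2, cell 6.
That leaves cell 6 = G. Remove G from cell 3, cell 4.
cell 7 must be F (only option left).
cell 2's domain is down to {C}, so cell 2 = C.
cell 4 must be D (only option left). Strike D from cell 3.
That leaves cell 3 = H.

cell 1=E, cell 2=C, cell 3=H, cell 4=D, cell 5=B, cell 6=G, cell 7=F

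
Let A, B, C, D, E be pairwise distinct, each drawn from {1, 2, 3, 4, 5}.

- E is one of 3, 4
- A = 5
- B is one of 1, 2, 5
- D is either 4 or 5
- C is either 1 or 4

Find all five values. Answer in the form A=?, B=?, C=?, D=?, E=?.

A must be 5 (only option left). Strike 5 from B, D.
D's domain is down to {4}, so D = 4. Remove 4 from C, E.
E's domain is down to {3}, so E = 3.
C has just one choice, so C = 1. Remove 1 from B.
B must be 2 (only option left).

A=5, B=2, C=1, D=4, E=3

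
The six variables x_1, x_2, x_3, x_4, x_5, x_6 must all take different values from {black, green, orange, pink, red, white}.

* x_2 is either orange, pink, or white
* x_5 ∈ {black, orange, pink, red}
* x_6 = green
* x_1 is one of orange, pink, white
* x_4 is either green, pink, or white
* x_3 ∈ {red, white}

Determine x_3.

x_6 has just one choice, so x_6 = green. Remove green from x_4.
Among the 5 still-open variables, black fits only x_5 (and all 5 values in {black, orange, pink, red, white} must be used), so x_5 = black.
The 4 still-open variables together cover exactly {orange, pink, red, white} — 4 values for 4 variables — and red appears only in x_3's list, so x_3 = red.

red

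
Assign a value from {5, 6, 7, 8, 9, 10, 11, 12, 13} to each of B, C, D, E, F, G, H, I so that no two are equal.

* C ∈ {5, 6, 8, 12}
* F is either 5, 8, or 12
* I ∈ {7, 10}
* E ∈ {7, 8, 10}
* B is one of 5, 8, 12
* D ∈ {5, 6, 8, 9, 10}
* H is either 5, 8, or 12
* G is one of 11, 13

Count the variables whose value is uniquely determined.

2

B, F, H between them cover only {5, 8, 12} — a naked triple. Remove those values from C, D, E.
C must be 6 (only option left). Strike 6 from D.
E and I between them cover only {7, 10} — a naked pair. Remove those values from D.
That leaves D = 9.
Determined: C=6, D=9. The other variables each still have more than one consistent value. That makes 2.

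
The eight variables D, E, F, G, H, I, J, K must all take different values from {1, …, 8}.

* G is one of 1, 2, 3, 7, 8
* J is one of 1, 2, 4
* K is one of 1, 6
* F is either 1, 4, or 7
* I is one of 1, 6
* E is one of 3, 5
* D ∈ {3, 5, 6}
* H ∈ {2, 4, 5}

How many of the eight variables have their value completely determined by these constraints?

The 8 variables together cover exactly {1, 2, 3, 4, 5, 6, 7, 8} — 8 values for 8 variables — and 8 appears only in G's list, so G = 8.
The 7 still-open variables together cover exactly {1, 2, 3, 4, 5, 6, 7} — 7 values for 7 variables — and 7 appears only in F's list, so F = 7.
The 2 variables I and K are confined to {1, 6}, which locks those values in; drop them from D, J.
D and E between them cover only {3, 5} — a naked pair. Remove those values from H.
Determined: F=7, G=8. The other variables each still have more than one consistent value. That makes 2.

2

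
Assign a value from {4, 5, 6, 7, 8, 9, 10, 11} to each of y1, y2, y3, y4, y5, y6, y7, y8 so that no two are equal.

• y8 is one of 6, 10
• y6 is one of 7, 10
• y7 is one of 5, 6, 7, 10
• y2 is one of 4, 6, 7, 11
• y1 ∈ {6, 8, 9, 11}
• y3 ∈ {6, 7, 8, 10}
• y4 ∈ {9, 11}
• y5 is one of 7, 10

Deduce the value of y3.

Among the 8 variables, 4 fits only y2 (and all 8 values in {4, 5, 6, 7, 8, 9, 10, 11} must be used), so y2 = 4.
The 7 still-open variables together cover exactly {5, 6, 7, 8, 9, 10, 11} — 7 values for 7 variables — and 5 appears only in y7's list, so y7 = 5.
The 2 variables y5 and y6 are confined to {7, 10}, which locks those values in; drop them from y3, y8.
y8's domain is down to {6}, so y8 = 6. Eliminate 6 elsewhere: y1, y3.
So y3 = 8.

8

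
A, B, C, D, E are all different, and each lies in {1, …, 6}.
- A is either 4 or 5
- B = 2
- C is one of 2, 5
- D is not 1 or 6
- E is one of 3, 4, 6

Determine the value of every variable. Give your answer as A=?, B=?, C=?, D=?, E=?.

B's domain is down to {2}, so B = 2. Strike 2 from C, D.
C has just one choice, so C = 5. Strike 5 from A, D.
A's domain is down to {4}, so A = 4. So D, E can't be 4.
D has just one choice, so D = 3. So E can't be 3.
That leaves E = 6.

A=4, B=2, C=5, D=3, E=6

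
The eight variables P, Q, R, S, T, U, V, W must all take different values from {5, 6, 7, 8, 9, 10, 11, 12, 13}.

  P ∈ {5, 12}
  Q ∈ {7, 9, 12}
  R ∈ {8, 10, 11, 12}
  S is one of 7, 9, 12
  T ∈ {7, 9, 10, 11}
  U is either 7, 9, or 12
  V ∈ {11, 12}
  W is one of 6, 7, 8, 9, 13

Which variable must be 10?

The 3 variables Q, S, U are confined to {7, 9, 12}, which locks those values in; drop them from P, R, T, V, W.
That leaves P = 5.
V must be 11 (only option left). Remove 11 from R, T.
So 10 goes to T.

T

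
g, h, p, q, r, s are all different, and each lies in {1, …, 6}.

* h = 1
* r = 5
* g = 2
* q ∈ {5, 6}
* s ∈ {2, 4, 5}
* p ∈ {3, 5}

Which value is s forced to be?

g has just one choice, so g = 2. So s can't be 2.
That leaves h = 1.
r's domain is down to {5}, so r = 5. Strike 5 from p, q, s.
So s = 4.

4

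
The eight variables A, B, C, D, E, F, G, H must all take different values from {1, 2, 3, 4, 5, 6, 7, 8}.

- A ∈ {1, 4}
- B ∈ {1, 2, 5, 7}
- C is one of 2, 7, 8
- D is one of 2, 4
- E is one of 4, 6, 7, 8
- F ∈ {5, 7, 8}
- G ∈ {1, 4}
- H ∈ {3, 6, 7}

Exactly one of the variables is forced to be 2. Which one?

D

Among the 8 variables, 3 fits only H (and all 8 values in {1, 2, 3, 4, 5, 6, 7, 8} must be used), so H = 3.
The 7 still-open variables together cover exactly {1, 2, 4, 5, 6, 7, 8} — 7 values for 7 variables — and 6 appears only in E's list, so E = 6.
The 2 variables A and G are confined to {1, 4}, which locks those values in; drop them from B, D.
So 2 goes to D.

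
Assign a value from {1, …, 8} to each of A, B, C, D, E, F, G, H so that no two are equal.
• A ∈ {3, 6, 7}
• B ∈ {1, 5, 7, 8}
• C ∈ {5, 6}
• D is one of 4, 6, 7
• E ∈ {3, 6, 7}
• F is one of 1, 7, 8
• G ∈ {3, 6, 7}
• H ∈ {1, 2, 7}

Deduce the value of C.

Among the 8 variables, 2 fits only H (and all 8 values in {1, 2, 3, 4, 5, 6, 7, 8} must be used), so H = 2.
Among the 7 still-open variables, 4 fits only D (and all 7 values in {1, 3, 4, 5, 6, 7, 8} must be used), so D = 4.
The 3 variables A, E, G are confined to {3, 6, 7}, which locks those values in; drop them from B, C, F.
So C = 5.

5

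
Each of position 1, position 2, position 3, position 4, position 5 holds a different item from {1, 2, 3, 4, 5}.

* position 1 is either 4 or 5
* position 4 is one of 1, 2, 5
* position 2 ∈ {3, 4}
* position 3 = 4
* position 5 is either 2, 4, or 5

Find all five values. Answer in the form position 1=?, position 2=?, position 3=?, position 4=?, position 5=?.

position 3's domain is down to {4}, so position 3 = 4. Remove 4 from position 1, position 2, position 5.
That leaves position 1 = 5. Eliminate 5 elsewhere: position 4, position 5.
position 2 has just one choice, so position 2 = 3.
That leaves position 5 = 2. Eliminate 2 elsewhere: position 4.
position 4 has just one choice, so position 4 = 1.

position 1=5, position 2=3, position 3=4, position 4=1, position 5=2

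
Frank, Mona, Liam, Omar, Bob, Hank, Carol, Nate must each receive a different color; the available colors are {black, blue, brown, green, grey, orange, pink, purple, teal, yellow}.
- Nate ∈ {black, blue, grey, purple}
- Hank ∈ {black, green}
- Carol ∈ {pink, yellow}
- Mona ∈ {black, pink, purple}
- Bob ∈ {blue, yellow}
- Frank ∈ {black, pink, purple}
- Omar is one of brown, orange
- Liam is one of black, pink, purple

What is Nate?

grey

Frank, Mona, Liam share exactly the 3 values {black, pink, purple}; by pigeonhole those values go to them, so strike black, pink, purple from Hank, Carol, Nate.
Hank's domain is down to {green}, so Hank = green.
Carol's domain is down to {yellow}, so Carol = yellow. Strike yellow from Bob.
Bob's domain is down to {blue}, so Bob = blue. Remove blue from Nate.
So Nate = grey.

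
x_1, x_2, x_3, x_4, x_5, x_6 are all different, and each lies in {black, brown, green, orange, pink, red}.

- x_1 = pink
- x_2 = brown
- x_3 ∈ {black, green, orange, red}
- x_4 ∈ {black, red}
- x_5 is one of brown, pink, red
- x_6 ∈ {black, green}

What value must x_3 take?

orange

x_1 has just one choice, so x_1 = pink. Remove pink from x_5.
That leaves x_2 = brown. So x_5 can't be brown.
That leaves x_5 = red. Strike red from x_3, x_4.
x_4 must be black (only option left). Eliminate black elsewhere: x_3, x_6.
x_6 must be green (only option left). Eliminate green elsewhere: x_3.
So x_3 = orange.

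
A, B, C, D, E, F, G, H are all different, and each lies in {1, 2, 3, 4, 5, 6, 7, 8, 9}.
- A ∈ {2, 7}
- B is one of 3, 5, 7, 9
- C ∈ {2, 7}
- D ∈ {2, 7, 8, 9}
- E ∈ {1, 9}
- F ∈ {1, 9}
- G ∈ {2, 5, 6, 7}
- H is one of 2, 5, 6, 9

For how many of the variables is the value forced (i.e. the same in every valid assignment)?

The 8 variables together cover exactly {1, 2, 3, 5, 6, 7, 8, 9} — 8 values for 8 variables — and 3 appears only in B's list, so B = 3.
Among the 7 still-open variables, 8 fits only D (and all 7 values in {1, 2, 5, 6, 7, 8, 9} must be used), so D = 8.
The 2 variables A and C are confined to {2, 7}, which locks those values in; drop them from G, H.
The 2 variables E and F are confined to {1, 9}, which locks those values in; drop them from H.
Determined: B=3, D=8. The other variables each still have more than one consistent value. That makes 2.

2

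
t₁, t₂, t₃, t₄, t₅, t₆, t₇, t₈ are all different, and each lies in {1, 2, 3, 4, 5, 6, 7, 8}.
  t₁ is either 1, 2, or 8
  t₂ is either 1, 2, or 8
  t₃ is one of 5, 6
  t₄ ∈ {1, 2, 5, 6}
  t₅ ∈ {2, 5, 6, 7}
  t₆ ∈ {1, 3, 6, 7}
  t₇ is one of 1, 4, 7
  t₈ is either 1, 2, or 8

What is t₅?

7

Among the 8 variables, 3 fits only t₆ (and all 8 values in {1, 2, 3, 4, 5, 6, 7, 8} must be used), so t₆ = 3.
The 7 still-open variables draw from only 7 values {1, 2, 4, 5, 6, 7, 8}, so each is used; only t₇ can be 4, hence t₇ = 4.
The 6 still-open variables together cover exactly {1, 2, 5, 6, 7, 8} — 6 values for 6 variables — and 7 appears only in t₅'s list, so t₅ = 7.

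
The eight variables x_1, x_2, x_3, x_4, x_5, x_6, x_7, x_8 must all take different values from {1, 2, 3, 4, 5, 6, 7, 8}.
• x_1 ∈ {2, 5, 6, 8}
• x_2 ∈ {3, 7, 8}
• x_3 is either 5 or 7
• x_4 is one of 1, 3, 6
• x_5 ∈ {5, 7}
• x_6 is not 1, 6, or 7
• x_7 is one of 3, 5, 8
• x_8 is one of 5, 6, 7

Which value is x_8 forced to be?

The 8 variables draw from only 8 values {1, 2, 3, 4, 5, 6, 7, 8}, so each is used; only x_4 can be 1, hence x_4 = 1.
The 7 still-open variables together cover exactly {2, 3, 4, 5, 6, 7, 8} — 7 values for 7 variables — and 4 appears only in x_6's list, so x_6 = 4.
The 6 still-open variables together cover exactly {2, 3, 5, 6, 7, 8} — 6 values for 6 variables — and 2 appears only in x_1's list, so x_1 = 2.
The 5 still-open variables together cover exactly {3, 5, 6, 7, 8} — 5 values for 5 variables — and 6 appears only in x_8's list, so x_8 = 6.

6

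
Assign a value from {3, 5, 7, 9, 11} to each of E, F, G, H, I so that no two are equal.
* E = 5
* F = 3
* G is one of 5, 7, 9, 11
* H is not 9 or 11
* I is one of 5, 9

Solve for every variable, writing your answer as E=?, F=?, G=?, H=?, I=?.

E=5, F=3, G=11, H=7, I=9

E's domain is down to {5}, so E = 5. Eliminate 5 elsewhere: G, H, I.
That leaves F = 3. Eliminate 3 elsewhere: H.
H has just one choice, so H = 7. Remove 7 from G.
That leaves I = 9. Strike 9 from G.
G must be 11 (only option left).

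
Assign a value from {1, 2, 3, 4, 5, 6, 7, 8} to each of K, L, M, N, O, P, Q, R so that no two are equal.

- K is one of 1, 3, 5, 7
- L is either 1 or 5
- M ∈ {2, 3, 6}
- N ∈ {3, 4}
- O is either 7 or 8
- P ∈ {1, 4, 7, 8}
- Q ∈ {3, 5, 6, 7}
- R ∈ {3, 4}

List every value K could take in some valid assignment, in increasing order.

1, 5, 7

The 8 variables together cover exactly {1, 2, 3, 4, 5, 6, 7, 8} — 8 values for 8 variables — and 2 appears only in M's list, so M = 2.
The 7 still-open variables draw from only 7 values {1, 3, 4, 5, 6, 7, 8}, so each is used; only Q can be 6, hence Q = 6.
The 2 variables N and R are confined to {3, 4}, which locks those values in; drop them from K, P.
No further eliminations apply; K can still be any of 1, 5, 7.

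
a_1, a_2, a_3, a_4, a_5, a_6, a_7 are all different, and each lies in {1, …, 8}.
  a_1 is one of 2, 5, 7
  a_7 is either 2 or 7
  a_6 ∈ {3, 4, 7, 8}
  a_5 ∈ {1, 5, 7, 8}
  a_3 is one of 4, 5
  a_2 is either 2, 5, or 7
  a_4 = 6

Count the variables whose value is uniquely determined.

2

a_4 must be 6 (only option left).
The 3 variables a_1, a_2, a_7 are confined to {2, 5, 7}, which locks those values in; drop them from a_3, a_5, a_6.
That leaves a_3 = 4. Eliminate 4 elsewhere: a_6.
Determined: a_3=4, a_4=6. The other variables each still have more than one consistent value. That makes 2.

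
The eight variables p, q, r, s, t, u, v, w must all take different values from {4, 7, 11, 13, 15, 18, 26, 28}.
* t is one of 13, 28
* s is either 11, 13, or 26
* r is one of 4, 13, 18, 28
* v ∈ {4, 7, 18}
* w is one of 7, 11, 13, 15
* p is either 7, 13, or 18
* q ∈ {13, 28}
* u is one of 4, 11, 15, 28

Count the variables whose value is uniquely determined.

The 8 variables together cover exactly {4, 7, 11, 13, 15, 18, 26, 28} — 8 values for 8 variables — and 26 appears only in s's list, so s = 26.
The 2 variables q and t are confined to {13, 28}, which locks those values in; drop them from p, r, u, w.
p, r, v between them cover only {4, 7, 18} — a naked triple. Remove those values from u, w.
Determined: s=26. The other variables each still have more than one consistent value. That makes 1.

1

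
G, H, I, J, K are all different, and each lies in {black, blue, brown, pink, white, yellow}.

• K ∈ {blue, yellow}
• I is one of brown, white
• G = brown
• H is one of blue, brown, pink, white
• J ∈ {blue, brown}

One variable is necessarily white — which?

I

G has just one choice, so G = brown. So H, I, J can't be brown.
So white goes to I.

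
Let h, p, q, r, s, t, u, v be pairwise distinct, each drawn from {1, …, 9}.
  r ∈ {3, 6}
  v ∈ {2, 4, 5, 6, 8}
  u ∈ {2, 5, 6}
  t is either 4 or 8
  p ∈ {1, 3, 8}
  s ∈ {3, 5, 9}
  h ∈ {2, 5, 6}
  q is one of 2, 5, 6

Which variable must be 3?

r

The 8 variables together cover exactly {1, 2, 3, 4, 5, 6, 8, 9} — 8 values for 8 variables — and 1 appears only in p's list, so p = 1.
The 7 still-open variables together cover exactly {2, 3, 4, 5, 6, 8, 9} — 7 values for 7 variables — and 9 appears only in s's list, so s = 9.
Among the 6 still-open variables, 3 fits only r (and all 6 values in {2, 3, 4, 5, 6, 8} must be used), so r = 3.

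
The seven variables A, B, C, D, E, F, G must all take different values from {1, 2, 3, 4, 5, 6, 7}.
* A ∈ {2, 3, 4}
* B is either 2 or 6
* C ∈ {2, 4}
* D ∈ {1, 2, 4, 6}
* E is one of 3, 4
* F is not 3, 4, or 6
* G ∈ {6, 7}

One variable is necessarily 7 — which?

G

The 7 variables draw from only 7 values {1, 2, 3, 4, 5, 6, 7}, so each is used; only F can be 5, hence F = 5.
The 6 still-open variables together cover exactly {1, 2, 3, 4, 6, 7} — 6 values for 6 variables — and 1 appears only in D's list, so D = 1.
The 5 still-open variables draw from only 5 values {2, 3, 4, 6, 7}, so each is used; only G can be 7, hence G = 7.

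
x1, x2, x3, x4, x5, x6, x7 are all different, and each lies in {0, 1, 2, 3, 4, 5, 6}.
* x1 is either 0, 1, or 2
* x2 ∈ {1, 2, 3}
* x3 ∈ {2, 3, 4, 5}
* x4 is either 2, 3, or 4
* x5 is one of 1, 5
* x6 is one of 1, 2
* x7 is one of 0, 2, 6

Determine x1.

0

Among the 7 variables, 6 fits only x7 (and all 7 values in {0, 1, 2, 3, 4, 5, 6} must be used), so x7 = 6.
The 6 still-open variables draw from only 6 values {0, 1, 2, 3, 4, 5}, so each is used; only x1 can be 0, hence x1 = 0.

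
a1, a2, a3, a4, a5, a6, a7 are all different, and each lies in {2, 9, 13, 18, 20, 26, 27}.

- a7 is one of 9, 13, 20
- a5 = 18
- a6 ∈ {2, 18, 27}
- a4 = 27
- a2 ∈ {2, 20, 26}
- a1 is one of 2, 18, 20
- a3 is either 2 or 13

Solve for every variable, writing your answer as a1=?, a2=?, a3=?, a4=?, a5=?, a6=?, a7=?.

a1=20, a2=26, a3=13, a4=27, a5=18, a6=2, a7=9

a4 must be 27 (only option left). So a6 can't be 27.
That leaves a5 = 18. Strike 18 from a1, a6.
a6 has just one choice, so a6 = 2. Eliminate 2 elsewhere: a1, a2, a3.
a1's domain is down to {20}, so a1 = 20. Strike 20 from a2, a7.
That leaves a2 = 26.
a3's domain is down to {13}, so a3 = 13. Strike 13 from a7.
a7's domain is down to {9}, so a7 = 9.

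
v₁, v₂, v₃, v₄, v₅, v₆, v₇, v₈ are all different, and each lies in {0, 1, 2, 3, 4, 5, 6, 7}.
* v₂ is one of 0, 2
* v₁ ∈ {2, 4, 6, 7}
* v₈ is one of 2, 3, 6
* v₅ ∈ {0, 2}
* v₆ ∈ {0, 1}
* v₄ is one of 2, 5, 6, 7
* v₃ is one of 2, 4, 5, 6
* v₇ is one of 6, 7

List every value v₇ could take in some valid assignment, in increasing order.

The 8 variables draw from only 8 values {0, 1, 2, 3, 4, 5, 6, 7}, so each is used; only v₆ can be 1, hence v₆ = 1.
Among the 7 still-open variables, 3 fits only v₈ (and all 7 values in {0, 2, 3, 4, 5, 6, 7} must be used), so v₈ = 3.
v₂ and v₅ between them cover only {0, 2} — a naked pair. Remove those values from v₁, v₃, v₄.
No further eliminations apply; v₇ can still be any of 6, 7.

6, 7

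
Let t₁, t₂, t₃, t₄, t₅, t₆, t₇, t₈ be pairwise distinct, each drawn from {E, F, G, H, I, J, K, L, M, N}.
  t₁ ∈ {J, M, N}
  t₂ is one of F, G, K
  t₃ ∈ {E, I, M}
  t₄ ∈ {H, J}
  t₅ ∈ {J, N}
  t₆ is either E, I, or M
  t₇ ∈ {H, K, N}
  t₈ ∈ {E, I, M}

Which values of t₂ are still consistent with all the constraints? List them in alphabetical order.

t₃, t₆, t₈ share exactly the 3 values {E, I, M}; by pigeonhole those values go to them, so strike E, I, M from t₁.
t₁ and t₅ share exactly the 2 values {J, N}; by pigeonhole those values go to them, so strike J, N from t₄, t₇.
t₄ has just one choice, so t₄ = H. So t₇ can't be H.
t₇ must be K (only option left). So t₂ can't be K.
No further eliminations apply; t₂ can still be any of F, G.

F, G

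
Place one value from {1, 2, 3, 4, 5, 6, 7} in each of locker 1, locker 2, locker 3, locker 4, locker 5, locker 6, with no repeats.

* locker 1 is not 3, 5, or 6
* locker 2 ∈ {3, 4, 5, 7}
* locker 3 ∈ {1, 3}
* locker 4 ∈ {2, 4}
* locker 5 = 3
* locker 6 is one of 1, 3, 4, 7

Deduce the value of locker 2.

5

locker 5's domain is down to {3}, so locker 5 = 3. So locker 2, locker 3, locker 6 can't be 3.
locker 3's domain is down to {1}, so locker 3 = 1. So locker 1, locker 6 can't be 1.
Among the 4 still-open variables, 5 fits only locker 2 (and all 4 values in {2, 4, 5, 7} must be used), so locker 2 = 5.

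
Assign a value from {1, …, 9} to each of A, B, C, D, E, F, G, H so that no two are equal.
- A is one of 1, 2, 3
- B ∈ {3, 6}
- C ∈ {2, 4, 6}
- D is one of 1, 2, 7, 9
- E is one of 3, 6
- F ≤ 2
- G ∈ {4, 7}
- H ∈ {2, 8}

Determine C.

The 8 variables together cover exactly {1, 2, 3, 4, 6, 7, 8, 9} — 8 values for 8 variables — and 8 appears only in H's list, so H = 8.
The 7 still-open variables draw from only 7 values {1, 2, 3, 4, 6, 7, 9}, so each is used; only D can be 9, hence D = 9.
The 6 still-open variables draw from only 6 values {1, 2, 3, 4, 6, 7}, so each is used; only G can be 7, hence G = 7.
Among the 5 still-open variables, 4 fits only C (and all 5 values in {1, 2, 3, 4, 6} must be used), so C = 4.

4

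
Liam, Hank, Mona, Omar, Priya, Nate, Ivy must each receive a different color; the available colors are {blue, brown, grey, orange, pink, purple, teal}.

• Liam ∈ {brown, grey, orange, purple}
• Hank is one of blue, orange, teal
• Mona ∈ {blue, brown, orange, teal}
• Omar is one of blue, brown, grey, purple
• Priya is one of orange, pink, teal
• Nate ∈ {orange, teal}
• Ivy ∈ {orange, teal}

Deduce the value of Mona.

The 7 variables together cover exactly {blue, brown, grey, orange, pink, purple, teal} — 7 values for 7 variables — and pink appears only in Priya's list, so Priya = pink.
The 2 variables Nate and Ivy are confined to {orange, teal}, which locks those values in; drop them from Liam, Hank, Mona.
Hank's domain is down to {blue}, so Hank = blue. Strike blue from Mona, Omar.
So Mona = brown.

brown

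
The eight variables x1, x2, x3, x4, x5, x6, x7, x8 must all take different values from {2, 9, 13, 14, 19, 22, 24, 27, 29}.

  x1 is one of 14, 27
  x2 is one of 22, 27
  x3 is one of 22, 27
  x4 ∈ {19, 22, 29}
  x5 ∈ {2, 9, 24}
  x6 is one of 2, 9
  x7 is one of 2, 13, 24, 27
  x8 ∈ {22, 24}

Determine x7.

13

x2 and x3 between them cover only {22, 27} — a naked pair. Remove those values from x1, x4, x7, x8.
x1's domain is down to {14}, so x1 = 14.
x8's domain is down to {24}, so x8 = 24. Remove 24 from x5, x7.
x5 and x6 between them cover only {2, 9} — a naked pair. Remove those values from x7.
So x7 = 13.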